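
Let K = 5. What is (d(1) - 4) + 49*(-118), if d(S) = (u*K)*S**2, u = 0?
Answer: -5786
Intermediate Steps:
d(S) = 0 (d(S) = (0*5)*S**2 = 0*S**2 = 0)
(d(1) - 4) + 49*(-118) = (0 - 4) + 49*(-118) = -4 - 5782 = -5786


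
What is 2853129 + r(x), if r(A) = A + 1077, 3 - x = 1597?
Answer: 2852612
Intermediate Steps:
x = -1594 (x = 3 - 1*1597 = 3 - 1597 = -1594)
r(A) = 1077 + A
2853129 + r(x) = 2853129 + (1077 - 1594) = 2853129 - 517 = 2852612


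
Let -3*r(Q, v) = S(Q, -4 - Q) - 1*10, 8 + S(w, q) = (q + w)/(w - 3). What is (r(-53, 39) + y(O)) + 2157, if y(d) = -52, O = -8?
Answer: 88661/42 ≈ 2111.0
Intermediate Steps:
S(w, q) = -8 + (q + w)/(-3 + w) (S(w, q) = -8 + (q + w)/(w - 3) = -8 + (q + w)/(-3 + w))
r(Q, v) = 10/3 - (20 - 8*Q)/(3*(-3 + Q)) (r(Q, v) = -((24 + (-4 - Q) - 7*Q)/(-3 + Q) - 1*10)/3 = -((20 - 8*Q)/(-3 + Q) - 10)/3 = -(-10 + (20 - 8*Q)/(-3 + Q))/3 = 10/3 - (20 - 8*Q)/(3*(-3 + Q)))
(r(-53, 39) + y(O)) + 2157 = (2*(-25 + 9*(-53))/(3*(-3 - 53)) - 52) + 2157 = ((2/3)*(-25 - 477)/(-56) - 52) + 2157 = ((2/3)*(-1/56)*(-502) - 52) + 2157 = (251/42 - 52) + 2157 = -1933/42 + 2157 = 88661/42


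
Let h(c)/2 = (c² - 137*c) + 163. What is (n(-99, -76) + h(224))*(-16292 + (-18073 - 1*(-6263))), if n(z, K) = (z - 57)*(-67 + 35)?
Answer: -1244749988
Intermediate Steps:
n(z, K) = 1824 - 32*z (n(z, K) = (-57 + z)*(-32) = 1824 - 32*z)
h(c) = 326 - 274*c + 2*c² (h(c) = 2*((c² - 137*c) + 163) = 2*(163 + c² - 137*c) = 326 - 274*c + 2*c²)
(n(-99, -76) + h(224))*(-16292 + (-18073 - 1*(-6263))) = ((1824 - 32*(-99)) + (326 - 274*224 + 2*224²))*(-16292 + (-18073 - 1*(-6263))) = ((1824 + 3168) + (326 - 61376 + 2*50176))*(-16292 + (-18073 + 6263)) = (4992 + (326 - 61376 + 100352))*(-16292 - 11810) = (4992 + 39302)*(-28102) = 44294*(-28102) = -1244749988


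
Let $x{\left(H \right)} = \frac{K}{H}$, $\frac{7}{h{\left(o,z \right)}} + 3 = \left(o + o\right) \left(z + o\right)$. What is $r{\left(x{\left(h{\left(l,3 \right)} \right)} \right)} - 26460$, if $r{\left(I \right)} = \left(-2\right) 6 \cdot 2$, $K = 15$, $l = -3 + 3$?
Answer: $-26484$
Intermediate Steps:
$l = 0$
$h{\left(o,z \right)} = \frac{7}{-3 + 2 o \left(o + z\right)}$ ($h{\left(o,z \right)} = \frac{7}{-3 + \left(o + o\right) \left(z + o\right)} = \frac{7}{-3 + 2 o \left(o + z\right)}$)
$x{\left(H \right)} = \frac{15}{H}$
$r{\left(I \right)} = -24$ ($r{\left(I \right)} = \left(-12\right) 2 = -24$)
$r{\left(x{\left(h{\left(l,3 \right)} \right)} \right)} - 26460 = -24 - 26460 = -26484$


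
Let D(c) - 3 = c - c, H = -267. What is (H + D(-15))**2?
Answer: 69696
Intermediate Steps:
D(c) = 3 (D(c) = 3 + (c - c) = 3 + 0 = 3)
(H + D(-15))**2 = (-267 + 3)**2 = (-264)**2 = 69696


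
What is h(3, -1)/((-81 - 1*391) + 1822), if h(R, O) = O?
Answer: -1/1350 ≈ -0.00074074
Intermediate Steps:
h(3, -1)/((-81 - 1*391) + 1822) = -1/((-81 - 1*391) + 1822) = -1/((-81 - 391) + 1822) = -1/(-472 + 1822) = -1/1350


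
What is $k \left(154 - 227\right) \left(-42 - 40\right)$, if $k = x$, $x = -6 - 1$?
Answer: $-41902$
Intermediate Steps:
$x = -7$ ($x = -6 - 1 = -7$)
$k = -7$
$k \left(154 - 227\right) \left(-42 - 40\right) = - 7 \left(154 - 227\right) \left(-42 - 40\right) = - 7 \left(\left(-73\right) \left(-82\right)\right) = \left(-7\right) 5986 = -41902$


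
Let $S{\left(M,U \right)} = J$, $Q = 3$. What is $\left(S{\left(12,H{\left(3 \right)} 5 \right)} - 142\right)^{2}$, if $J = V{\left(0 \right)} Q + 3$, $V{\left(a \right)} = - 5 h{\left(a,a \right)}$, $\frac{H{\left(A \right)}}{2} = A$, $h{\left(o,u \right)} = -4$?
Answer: $6241$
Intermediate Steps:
$H{\left(A \right)} = 2 A$
$V{\left(a \right)} = 20$ ($V{\left(a \right)} = \left(-5\right) \left(-4\right) = 20$)
$J = 63$ ($J = 20 \cdot 3 + 3 = 60 + 3 = 63$)
$S{\left(M,U \right)} = 63$
$\left(S{\left(12,H{\left(3 \right)} 5 \right)} - 142\right)^{2} = \left(63 - 142\right)^{2} = \left(-79\right)^{2} = 6241$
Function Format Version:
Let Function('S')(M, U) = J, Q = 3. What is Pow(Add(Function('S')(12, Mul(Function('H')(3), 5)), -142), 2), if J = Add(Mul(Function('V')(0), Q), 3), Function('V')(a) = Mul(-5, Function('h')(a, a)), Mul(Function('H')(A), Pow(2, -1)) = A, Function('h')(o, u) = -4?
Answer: 6241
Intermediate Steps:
Function('H')(A) = Mul(2, A)
Function('V')(a) = 20 (Function('V')(a) = Mul(-5, -4) = 20)
J = 63 (J = Add(Mul(20, 3), 3) = Add(60, 3) = 63)
Function('S')(M, U) = 63
Pow(Add(Function('S')(12, Mul(Function('H')(3), 5)), -142), 2) = Pow(Add(63, -142), 2) = Pow(-79, 2) = 6241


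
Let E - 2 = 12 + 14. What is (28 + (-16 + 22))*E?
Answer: 952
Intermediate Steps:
E = 28 (E = 2 + (12 + 14) = 2 + 26 = 28)
(28 + (-16 + 22))*E = (28 + (-16 + 22))*28 = (28 + 6)*28 = 34*28 = 952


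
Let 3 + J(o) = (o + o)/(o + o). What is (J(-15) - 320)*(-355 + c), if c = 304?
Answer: 16422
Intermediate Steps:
J(o) = -2 (J(o) = -3 + (o + o)/(o + o) = -3 + (2*o)/((2*o)) = -3 + (2*o)*(1/(2*o)) = -3 + 1 = -2)
(J(-15) - 320)*(-355 + c) = (-2 - 320)*(-355 + 304) = -322*(-51) = 16422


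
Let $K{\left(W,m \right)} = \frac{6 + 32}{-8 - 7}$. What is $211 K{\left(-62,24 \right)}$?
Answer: $- \frac{8018}{15} \approx -534.53$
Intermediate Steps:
$K{\left(W,m \right)} = - \frac{38}{15}$ ($K{\left(W,m \right)} = \frac{38}{-15} = 38 \left(- \frac{1}{15}\right) = - \frac{38}{15}$)
$211 K{\left(-62,24 \right)} = 211 \left(- \frac{38}{15}\right) = - \frac{8018}{15}$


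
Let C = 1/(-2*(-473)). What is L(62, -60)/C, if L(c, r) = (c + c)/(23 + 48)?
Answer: 117304/71 ≈ 1652.2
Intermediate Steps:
L(c, r) = 2*c/71 (L(c, r) = (2*c)/71 = (2*c)*(1/71) = 2*c/71)
C = 1/946 ≈ 0.0010571
L(62, -60)/C = ((2/71)*62)/(1/946) = (124/71)*946 = 117304/71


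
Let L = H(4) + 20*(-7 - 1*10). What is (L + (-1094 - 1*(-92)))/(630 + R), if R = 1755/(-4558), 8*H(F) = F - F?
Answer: -6116836/2869785 ≈ -2.1315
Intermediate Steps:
H(F) = 0 (H(F) = (F - F)/8 = (⅛)*0 = 0)
R = -1755/4558 (R = 1755*(-1/4558) = -1755/4558 ≈ -0.38504)
L = -340 (L = 0 + 20*(-7 - 1*10) = 0 + 20*(-7 - 10) = 0 + 20*(-17) = 0 - 340 = -340)
(L + (-1094 - 1*(-92)))/(630 + R) = (-340 + (-1094 - 1*(-92)))/(630 - 1755/4558) = (-340 + (-1094 + 92))/(2869785/4558) = (-340 - 1002)*(4558/2869785) = -1342*4558/2869785 = -6116836/2869785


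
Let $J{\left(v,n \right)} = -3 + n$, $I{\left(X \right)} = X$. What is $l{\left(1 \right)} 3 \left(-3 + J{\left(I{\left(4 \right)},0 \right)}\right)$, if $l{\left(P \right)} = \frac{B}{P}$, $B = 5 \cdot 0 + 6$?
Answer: $-108$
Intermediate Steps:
$B = 6$ ($B = 0 + 6 = 6$)
$l{\left(P \right)} = \frac{6}{P}$
$l{\left(1 \right)} 3 \left(-3 + J{\left(I{\left(4 \right)},0 \right)}\right) = \frac{6}{1} \cdot 3 \left(-3 + \left(-3 + 0\right)\right) = 6 \cdot 1 \cdot 3 \left(-3 - 3\right) = 6 \cdot 3 \left(-6\right) = 18 \left(-6\right) = -108$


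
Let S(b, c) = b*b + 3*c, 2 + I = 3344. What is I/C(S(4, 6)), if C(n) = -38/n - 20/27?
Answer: -1533978/853 ≈ -1798.3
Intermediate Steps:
I = 3342 (I = -2 + 3344 = 3342)
S(b, c) = b² + 3*c
C(n) = -20/27 - 38/n (C(n) = -38/n - 20*1/27 = -38/n - 20/27 = -20/27 - 38/n)
I/C(S(4, 6)) = 3342/(-20/27 - 38/(4² + 3*6)) = 3342/(-20/27 - 38/(16 + 18)) = 3342/(-20/27 - 38/34) = 3342/(-20/27 - 38*1/34) = 3342/(-20/27 - 19/17) = 3342/(-853/459) = 3342*(-459/853) = -1533978/853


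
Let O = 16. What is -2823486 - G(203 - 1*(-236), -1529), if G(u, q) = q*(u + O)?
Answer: -2127791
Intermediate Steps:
G(u, q) = q*(16 + u) (G(u, q) = q*(u + 16) = q*(16 + u))
-2823486 - G(203 - 1*(-236), -1529) = -2823486 - (-1529)*(16 + (203 - 1*(-236))) = -2823486 - (-1529)*(16 + (203 + 236)) = -2823486 - (-1529)*(16 + 439) = -2823486 - (-1529)*455 = -2823486 - 1*(-695695) = -2823486 + 695695 = -2127791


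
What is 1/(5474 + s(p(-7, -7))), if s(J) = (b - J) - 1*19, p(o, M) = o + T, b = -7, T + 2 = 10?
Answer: 1/5447 ≈ 0.00018359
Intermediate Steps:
T = 8 (T = -2 + 10 = 8)
p(o, M) = 8 + o (p(o, M) = o + 8 = 8 + o)
s(J) = -26 - J (s(J) = (-7 - J) - 1*19 = (-7 - J) - 19 = -26 - J)
1/(5474 + s(p(-7, -7))) = 1/(5474 + (-26 - (8 - 7))) = 1/(5474 + (-26 - 1*1)) = 1/(5474 + (-26 - 1)) = 1/(5474 - 27) = 1/5447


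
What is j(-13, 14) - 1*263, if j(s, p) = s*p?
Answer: -445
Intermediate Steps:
j(s, p) = p*s
j(-13, 14) - 1*263 = 14*(-13) - 1*263 = -182 - 263 = -445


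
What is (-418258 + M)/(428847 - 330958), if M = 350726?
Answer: -67532/97889 ≈ -0.68988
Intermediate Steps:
(-418258 + M)/(428847 - 330958) = (-418258 + 350726)/(428847 - 330958) = -67532/97889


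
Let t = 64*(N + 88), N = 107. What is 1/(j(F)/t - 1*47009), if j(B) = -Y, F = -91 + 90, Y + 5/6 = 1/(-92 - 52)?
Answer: -1797120/84480813959 ≈ -2.1273e-5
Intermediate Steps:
t = 12480 (t = 64*(107 + 88) = 64*195 = 12480)
Y = -121/144 (Y = -5/6 + 1/(-92 - 52) = -5/6 + 1/(-144) = -5/6 - 1/144 = -121/144 ≈ -0.84028)
F = -1
j(B) = 121/144 (j(B) = -1*(-121/144) = 121/144)
1/(j(F)/t - 1*47009) = 1/((121/144)/12480 - 1*47009) = 1/((121/144)*(1/12480) - 47009) = 1/(121/1797120 - 47009) = 1/(-84480813959/1797120) = -1797120/84480813959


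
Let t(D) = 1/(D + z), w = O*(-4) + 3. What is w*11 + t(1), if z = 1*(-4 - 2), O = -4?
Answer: 1044/5 ≈ 208.80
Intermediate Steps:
z = -6 (z = 1*(-6) = -6)
w = 19 (w = -4*(-4) + 3 = 16 + 3 = 19)
t(D) = 1/(-6 + D) (t(D) = 1/(D - 6) = 1/(-6 + D))
w*11 + t(1) = 19*11 + 1/(-6 + 1) = 209 + 1/(-5) = 209 - ⅕ = 1044/5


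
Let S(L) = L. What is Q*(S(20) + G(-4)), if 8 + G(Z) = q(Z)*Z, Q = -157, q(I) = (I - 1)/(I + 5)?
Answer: -5024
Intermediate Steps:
q(I) = (-1 + I)/(5 + I)
G(Z) = -8 + Z*(-1 + Z)/(5 + Z) (G(Z) = -8 + ((-1 + Z)/(5 + Z))*Z = -8 + Z*(-1 + Z)/(5 + Z))
Q*(S(20) + G(-4)) = -157*(20 + (-40 + (-4)² - 9*(-4))/(5 - 4)) = -157*(20 + (-40 + 16 + 36)/1) = -157*(20 + 1*12) = -157*(20 + 12) = -157*32 = -5024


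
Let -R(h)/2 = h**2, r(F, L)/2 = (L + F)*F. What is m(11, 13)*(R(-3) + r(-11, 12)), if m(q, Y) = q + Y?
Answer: -960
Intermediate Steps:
r(F, L) = 2*F*(F + L) (r(F, L) = 2*((L + F)*F) = 2*((F + L)*F) = 2*(F*(F + L)) = 2*F*(F + L))
m(q, Y) = Y + q
R(h) = -2*h**2
m(11, 13)*(R(-3) + r(-11, 12)) = (13 + 11)*(-2*(-3)**2 + 2*(-11)*(-11 + 12)) = 24*(-2*9 + 2*(-11)*1) = 24*(-18 - 22) = 24*(-40) = -960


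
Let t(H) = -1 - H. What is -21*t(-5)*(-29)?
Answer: 2436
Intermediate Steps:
-21*t(-5)*(-29) = -21*(-1 - 1*(-5))*(-29) = -21*(-1 + 5)*(-29) = -21*4*(-29) = -84*(-29) = 2436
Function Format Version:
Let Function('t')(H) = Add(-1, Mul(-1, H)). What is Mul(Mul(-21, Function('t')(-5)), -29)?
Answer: 2436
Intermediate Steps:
Mul(Mul(-21, Function('t')(-5)), -29) = Mul(Mul(-21, Add(-1, Mul(-1, -5))), -29) = Mul(Mul(-21, Add(-1, 5)), -29) = Mul(Mul(-21, 4), -29) = Mul(-84, -29) = 2436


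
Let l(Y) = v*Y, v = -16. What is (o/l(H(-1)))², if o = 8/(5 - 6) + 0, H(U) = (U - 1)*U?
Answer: 1/16 ≈ 0.062500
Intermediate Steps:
H(U) = U*(-1 + U) (H(U) = (-1 + U)*U = U*(-1 + U))
l(Y) = -16*Y
o = -8 (o = 8/(-1) + 0 = 8*(-1) + 0 = -8 + 0 = -8)
(o/l(H(-1)))² = (-8*1/(16*(-1 - 1)))² = (-8/((-(-16)*(-2))))² = (-8/((-16*2)))² = (-8/(-32))² = (-8*(-1/32))² = (¼)² = 1/16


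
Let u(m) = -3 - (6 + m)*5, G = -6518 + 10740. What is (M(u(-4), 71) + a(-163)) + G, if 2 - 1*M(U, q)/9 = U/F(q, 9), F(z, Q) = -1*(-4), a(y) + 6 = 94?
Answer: 17429/4 ≈ 4357.3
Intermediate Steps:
a(y) = 88 (a(y) = -6 + 94 = 88)
F(z, Q) = 4
G = 4222
u(m) = -33 - 5*m (u(m) = -3 - (30 + 5*m) = -3 + (-30 - 5*m) = -33 - 5*m)
M(U, q) = 18 - 9*U/4
(M(u(-4), 71) + a(-163)) + G = ((18 - 9*(-33 - 5*(-4))/4) + 88) + 4222 = ((18 - 9*(-33 + 20)/4) + 88) + 4222 = ((18 - 9/4*(-13)) + 88) + 4222 = ((18 + 117/4) + 88) + 4222 = (189/4 + 88) + 4222 = 541/4 + 4222 = 17429/4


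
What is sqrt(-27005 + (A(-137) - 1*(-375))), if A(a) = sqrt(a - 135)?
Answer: sqrt(-26630 + 4*I*sqrt(17)) ≈ 0.0505 + 163.19*I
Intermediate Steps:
A(a) = sqrt(-135 + a)
sqrt(-27005 + (A(-137) - 1*(-375))) = sqrt(-27005 + (sqrt(-135 - 137) - 1*(-375))) = sqrt(-27005 + (sqrt(-272) + 375)) = sqrt(-27005 + (4*I*sqrt(17) + 375)) = sqrt(-27005 + (375 + 4*I*sqrt(17))) = sqrt(-26630 + 4*I*sqrt(17))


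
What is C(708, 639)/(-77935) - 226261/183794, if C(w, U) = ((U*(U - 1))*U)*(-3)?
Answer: 1004351247607/100167730 ≈ 10027.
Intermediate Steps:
C(w, U) = -3*U**2*(-1 + U) (C(w, U) = ((U*(-1 + U))*U)*(-3) = (U**2*(-1 + U))*(-3) = -3*U**2*(-1 + U))
C(708, 639)/(-77935) - 226261/183794 = (3*639**2*(1 - 1*639))/(-77935) - 226261/183794 = (3*408321*(1 - 639))*(-1/77935) - 226261*1/183794 = (3*408321*(-638))*(-1/77935) - 226261/183794 = -781526394*(-1/77935) - 226261/183794 = 71047854/7085 - 226261/183794 = 1004351247607/100167730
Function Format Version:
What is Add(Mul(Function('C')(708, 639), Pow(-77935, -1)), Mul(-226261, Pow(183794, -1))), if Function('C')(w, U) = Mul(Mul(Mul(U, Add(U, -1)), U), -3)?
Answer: Rational(1004351247607, 100167730) ≈ 10027.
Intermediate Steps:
Function('C')(w, U) = Mul(-3, Pow(U, 2), Add(-1, U)) (Function('C')(w, U) = Mul(Mul(Mul(U, Add(-1, U)), U), -3) = Mul(Mul(Pow(U, 2), Add(-1, U)), -3) = Mul(-3, Pow(U, 2), Add(-1, U)))
Add(Mul(Function('C')(708, 639), Pow(-77935, -1)), Mul(-226261, Pow(183794, -1))) = Add(Mul(Mul(3, Pow(639, 2), Add(1, Mul(-1, 639))), Pow(-77935, -1)), Mul(-226261, Pow(183794, -1))) = Add(Mul(Mul(3, 408321, Add(1, -639)), Rational(-1, 77935)), Mul(-226261, Rational(1, 183794))) = Add(Mul(Mul(3, 408321, -638), Rational(-1, 77935)), Rational(-226261, 183794)) = Add(Mul(-781526394, Rational(-1, 77935)), Rational(-226261, 183794)) = Add(Rational(71047854, 7085), Rational(-226261, 183794)) = Rational(1004351247607, 100167730)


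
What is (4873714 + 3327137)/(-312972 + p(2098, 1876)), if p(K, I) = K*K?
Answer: 8200851/4088632 ≈ 2.0058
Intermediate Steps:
p(K, I) = K**2
(4873714 + 3327137)/(-312972 + p(2098, 1876)) = (4873714 + 3327137)/(-312972 + 2098**2) = 8200851/(-312972 + 4401604) = 8200851/4088632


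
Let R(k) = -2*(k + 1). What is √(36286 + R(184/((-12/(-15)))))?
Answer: 4*√2239 ≈ 189.27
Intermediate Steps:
R(k) = -2 - 2*k (R(k) = -2*(1 + k) = -2 - 2*k)
√(36286 + R(184/((-12/(-15))))) = √(36286 + (-2 - 368/((-12/(-15))))) = √(36286 + (-2 - 368/((-12*(-1/15))))) = √(36286 + (-2 - 368/⅘)) = √(36286 + (-2 - 368*5/4)) = √(36286 + (-2 - 2*230)) = √(36286 + (-2 - 460)) = √(36286 - 462) = √35824 = 4*√2239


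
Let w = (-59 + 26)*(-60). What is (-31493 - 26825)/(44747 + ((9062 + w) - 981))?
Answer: -2243/2108 ≈ -1.0640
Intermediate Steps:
w = 1980 (w = -33*(-60) = 1980)
(-31493 - 26825)/(44747 + ((9062 + w) - 981)) = (-31493 - 26825)/(44747 + ((9062 + 1980) - 981)) = -58318/(44747 + (11042 - 981)) = -58318/(44747 + 10061) = -58318/54808 = -58318*1/54808 = -2243/2108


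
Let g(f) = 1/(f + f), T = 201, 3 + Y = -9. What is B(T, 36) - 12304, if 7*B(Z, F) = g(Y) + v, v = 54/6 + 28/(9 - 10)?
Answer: -2067529/168 ≈ -12307.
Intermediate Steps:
Y = -12 (Y = -3 - 9 = -12)
g(f) = 1/(2*f)
v = -19 (v = 54*(⅙) + 28/(-1) = 9 + 28*(-1) = 9 - 28 = -19)
B(Z, F) = -457/168 (B(Z, F) = ((½)/(-12) - 19)/7 = ((½)*(-1/12) - 19)/7 = (-1/24 - 19)/7 = (⅐)*(-457/24) = -457/168)
B(T, 36) - 12304 = -457/168 - 12304 = -2067529/168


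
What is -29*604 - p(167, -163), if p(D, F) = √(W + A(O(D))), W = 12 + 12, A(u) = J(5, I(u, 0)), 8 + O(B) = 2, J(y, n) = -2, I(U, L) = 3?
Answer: -17516 - √22 ≈ -17521.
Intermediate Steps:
O(B) = -6 (O(B) = -8 + 2 = -6)
A(u) = -2
W = 24
p(D, F) = √22 (p(D, F) = √(24 - 2) = √22)
-29*604 - p(167, -163) = -29*604 - √22 = -17516 - √22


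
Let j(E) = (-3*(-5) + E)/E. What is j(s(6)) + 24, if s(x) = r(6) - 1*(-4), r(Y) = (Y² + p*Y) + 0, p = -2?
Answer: 715/28 ≈ 25.536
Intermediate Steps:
r(Y) = Y² - 2*Y (r(Y) = (Y² - 2*Y) + 0 = Y² - 2*Y)
s(x) = 28 (s(x) = 6*(-2 + 6) - 1*(-4) = 6*4 + 4 = 24 + 4 = 28)
j(E) = (15 + E)/E
j(s(6)) + 24 = (15 + 28)/28 + 24 = (1/28)*43 + 24 = 43/28 + 24 = 715/28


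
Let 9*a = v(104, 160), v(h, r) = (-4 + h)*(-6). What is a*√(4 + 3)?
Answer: -200*√7/3 ≈ -176.38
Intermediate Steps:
v(h, r) = 24 - 6*h
a = -200/3 (a = (24 - 6*104)/9 = (24 - 624)/9 = (⅑)*(-600) = -200/3 ≈ -66.667)
a*√(4 + 3) = -200*√(4 + 3)/3 = -200*√7/3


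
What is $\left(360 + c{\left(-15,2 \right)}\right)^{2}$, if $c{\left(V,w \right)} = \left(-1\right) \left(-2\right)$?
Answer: $131044$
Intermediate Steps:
$c{\left(V,w \right)} = 2$
$\left(360 + c{\left(-15,2 \right)}\right)^{2} = \left(360 + 2\right)^{2} = 362^{2} = 131044$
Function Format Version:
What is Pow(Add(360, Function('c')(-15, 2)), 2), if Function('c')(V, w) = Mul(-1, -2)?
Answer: 131044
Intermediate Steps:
Function('c')(V, w) = 2
Pow(Add(360, Function('c')(-15, 2)), 2) = Pow(Add(360, 2), 2) = Pow(362, 2) = 131044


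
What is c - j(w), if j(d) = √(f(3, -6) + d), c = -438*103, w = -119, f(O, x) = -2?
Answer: -45114 - 11*I ≈ -45114.0 - 11.0*I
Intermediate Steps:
c = -45114
j(d) = √(-2 + d)
c - j(w) = -45114 - √(-2 - 119) = -45114 - √(-121) = -45114 - 11*I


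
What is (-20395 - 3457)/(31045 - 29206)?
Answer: -23852/1839 ≈ -12.970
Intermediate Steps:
(-20395 - 3457)/(31045 - 29206) = -23852/1839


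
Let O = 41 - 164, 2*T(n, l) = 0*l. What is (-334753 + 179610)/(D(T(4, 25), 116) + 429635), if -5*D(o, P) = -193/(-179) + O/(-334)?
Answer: -46376896990/128430704071 ≈ -0.36110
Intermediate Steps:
T(n, l) = 0 (T(n, l) = (0*l)/2 = (½)*0 = 0)
O = -123
D(o, P) = -86479/298930 (D(o, P) = -(-193/(-179) - 123/(-334))/5 = -(-193*(-1/179) - 123*(-1/334))/5 = -(193/179 + 123/334)/5 = -⅕*86479/59786 = -86479/298930)
(-334753 + 179610)/(D(T(4, 25), 116) + 429635) = (-334753 + 179610)/(-86479/298930 + 429635) = -155143/128430704071/298930 = -155143*298930/128430704071 = -46376896990/128430704071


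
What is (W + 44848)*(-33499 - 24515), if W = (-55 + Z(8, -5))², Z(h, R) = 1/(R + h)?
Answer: -2775183488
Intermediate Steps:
W = 26896/9 (W = (-55 + 1/(-5 + 8))² = (-55 + 1/3)² = (-55 + ⅓)² = (-164/3)² = 26896/9 ≈ 2988.4)
(W + 44848)*(-33499 - 24515) = (26896/9 + 44848)*(-33499 - 24515) = (430528/9)*(-58014) = -2775183488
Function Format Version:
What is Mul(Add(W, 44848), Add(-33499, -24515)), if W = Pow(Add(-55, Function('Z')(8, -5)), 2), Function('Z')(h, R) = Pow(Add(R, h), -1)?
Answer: -2775183488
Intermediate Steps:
W = Rational(26896, 9) (W = Pow(Add(-55, Pow(Add(-5, 8), -1)), 2) = Pow(Add(-55, Pow(3, -1)), 2) = Pow(Add(-55, Rational(1, 3)), 2) = Pow(Rational(-164, 3), 2) = Rational(26896, 9) ≈ 2988.4)
Mul(Add(W, 44848), Add(-33499, -24515)) = Mul(Add(Rational(26896, 9), 44848), Add(-33499, -24515)) = Mul(Rational(430528, 9), -58014) = -2775183488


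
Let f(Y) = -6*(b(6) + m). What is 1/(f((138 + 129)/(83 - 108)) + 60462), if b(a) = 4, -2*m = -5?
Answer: 1/60423 ≈ 1.6550e-5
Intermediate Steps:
m = 5/2 (m = -½*(-5) = 5/2 ≈ 2.5000)
f(Y) = -39 (f(Y) = -6*(4 + 5/2) = -6*13/2 = -39)
1/(f((138 + 129)/(83 - 108)) + 60462) = 1/(-39 + 60462) = 1/60423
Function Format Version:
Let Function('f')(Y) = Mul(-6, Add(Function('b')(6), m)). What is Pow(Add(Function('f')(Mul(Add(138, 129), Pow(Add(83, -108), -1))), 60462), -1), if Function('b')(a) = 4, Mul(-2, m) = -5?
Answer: Rational(1, 60423) ≈ 1.6550e-5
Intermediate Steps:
m = Rational(5, 2) (m = Mul(Rational(-1, 2), -5) = Rational(5, 2) ≈ 2.5000)
Function('f')(Y) = -39 (Function('f')(Y) = Mul(-6, Add(4, Rational(5, 2))) = Mul(-6, Rational(13, 2)) = -39)
Pow(Add(Function('f')(Mul(Add(138, 129), Pow(Add(83, -108), -1))), 60462), -1) = Pow(Add(-39, 60462), -1) = Pow(60423, -1) = Rational(1, 60423)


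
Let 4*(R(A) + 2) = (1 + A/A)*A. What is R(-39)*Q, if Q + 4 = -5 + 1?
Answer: 172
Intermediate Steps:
Q = -8 (Q = -4 + (-5 + 1) = -4 - 4 = -8)
R(A) = -2 + A/2 (R(A) = -2 + ((1 + A/A)*A)/4 = -2 + ((1 + 1)*A)/4 = -2 + (2*A)/4 = -2 + A/2)
R(-39)*Q = (-2 + (1/2)*(-39))*(-8) = (-2 - 39/2)*(-8) = -43/2*(-8) = 172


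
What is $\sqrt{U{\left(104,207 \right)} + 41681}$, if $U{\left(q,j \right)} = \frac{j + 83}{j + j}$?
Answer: $\frac{4 \sqrt{12402911}}{69} \approx 204.16$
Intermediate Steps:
$U{\left(q,j \right)} = \frac{83 + j}{2 j}$
$\sqrt{U{\left(104,207 \right)} + 41681} = \sqrt{\frac{83 + 207}{2 \cdot 207} + 41681} = \sqrt{\frac{1}{2} \cdot \frac{1}{207} \cdot 290 + 41681} = \sqrt{\frac{145}{207} + 41681} = \sqrt{\frac{8628112}{207}} = \frac{4 \sqrt{12402911}}{69}$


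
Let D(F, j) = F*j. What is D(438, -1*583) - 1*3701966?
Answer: -3957320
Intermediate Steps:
D(438, -1*583) - 1*3701966 = 438*(-1*583) - 1*3701966 = 438*(-583) - 3701966 = -255354 - 3701966 = -3957320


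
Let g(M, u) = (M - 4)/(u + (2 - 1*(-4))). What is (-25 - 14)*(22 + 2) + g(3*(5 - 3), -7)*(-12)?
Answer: -912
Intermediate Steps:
g(M, u) = (-4 + M)/(6 + u) (g(M, u) = (-4 + M)/(u + (2 + 4)) = (-4 + M)/(u + 6) = (-4 + M)/(6 + u))
(-25 - 14)*(22 + 2) + g(3*(5 - 3), -7)*(-12) = (-25 - 14)*(22 + 2) + ((-4 + 3*(5 - 3))/(6 - 7))*(-12) = -39*24 + ((-4 + 3*2)/(-1))*(-12) = -936 - (-4 + 6)*(-12) = -936 - 1*2*(-12) = -936 - 2*(-12) = -936 + 24 = -912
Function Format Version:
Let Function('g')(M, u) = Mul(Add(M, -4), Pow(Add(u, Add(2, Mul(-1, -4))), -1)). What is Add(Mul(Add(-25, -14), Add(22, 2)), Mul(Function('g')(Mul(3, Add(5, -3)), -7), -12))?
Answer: -912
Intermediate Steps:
Function('g')(M, u) = Mul(Pow(Add(6, u), -1), Add(-4, M)) (Function('g')(M, u) = Mul(Add(-4, M), Pow(Add(u, Add(2, 4)), -1)) = Mul(Add(-4, M), Pow(Add(u, 6), -1)) = Mul(Add(-4, M), Pow(Add(6, u), -1)) = Mul(Pow(Add(6, u), -1), Add(-4, M)))
Add(Mul(Add(-25, -14), Add(22, 2)), Mul(Function('g')(Mul(3, Add(5, -3)), -7), -12)) = Add(Mul(Add(-25, -14), Add(22, 2)), Mul(Mul(Pow(Add(6, -7), -1), Add(-4, Mul(3, Add(5, -3)))), -12)) = Add(Mul(-39, 24), Mul(Mul(Pow(-1, -1), Add(-4, Mul(3, 2))), -12)) = Add(-936, Mul(Mul(-1, Add(-4, 6)), -12)) = Add(-936, Mul(Mul(-1, 2), -12)) = Add(-936, Mul(-2, -12)) = Add(-936, 24) = -912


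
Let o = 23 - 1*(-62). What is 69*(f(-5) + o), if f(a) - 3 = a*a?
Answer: 7797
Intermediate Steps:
f(a) = 3 + a**2 (f(a) = 3 + a*a = 3 + a**2)
o = 85 (o = 23 + 62 = 85)
69*(f(-5) + o) = 69*((3 + (-5)**2) + 85) = 69*((3 + 25) + 85) = 69*(28 + 85) = 69*113 = 7797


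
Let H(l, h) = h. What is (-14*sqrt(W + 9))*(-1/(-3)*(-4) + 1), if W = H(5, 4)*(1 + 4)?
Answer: 14*sqrt(29)/3 ≈ 25.131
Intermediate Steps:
W = 20 (W = 4*(1 + 4) = 4*5 = 20)
(-14*sqrt(W + 9))*(-1/(-3)*(-4) + 1) = (-14*sqrt(20 + 9))*(-1/(-3)*(-4) + 1) = (-14*sqrt(29))*(-1*(-1/3)*(-4) + 1) = (-14*sqrt(29))*((1/3)*(-4) + 1) = (-14*sqrt(29))*(-4/3 + 1) = -14*sqrt(29)*(-1/3) = 14*sqrt(29)/3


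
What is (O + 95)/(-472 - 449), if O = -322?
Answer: 227/921 ≈ 0.24647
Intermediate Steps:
(O + 95)/(-472 - 449) = (-322 + 95)/(-472 - 449) = -227/(-921) = -227*(-1/921) = 227/921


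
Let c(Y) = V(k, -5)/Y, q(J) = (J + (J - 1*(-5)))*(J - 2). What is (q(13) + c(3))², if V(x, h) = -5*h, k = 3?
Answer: 1098304/9 ≈ 1.2203e+5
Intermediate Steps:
q(J) = (-2 + J)*(5 + 2*J) (q(J) = (J + (J + 5))*(-2 + J) = (J + (5 + J))*(-2 + J) = (5 + 2*J)*(-2 + J) = (-2 + J)*(5 + 2*J))
c(Y) = 25/Y (c(Y) = (-5*(-5))/Y = 25/Y)
(q(13) + c(3))² = ((-10 + 13 + 2*13²) + 25/3)² = ((-10 + 13 + 2*169) + 25*(⅓))² = ((-10 + 13 + 338) + 25/3)² = (341 + 25/3)² = (1048/3)² = 1098304/9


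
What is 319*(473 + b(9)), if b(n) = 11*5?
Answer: 168432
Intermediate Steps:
b(n) = 55
319*(473 + b(9)) = 319*(473 + 55) = 319*528 = 168432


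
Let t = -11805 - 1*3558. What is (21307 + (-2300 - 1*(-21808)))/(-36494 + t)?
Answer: -40815/51857 ≈ -0.78707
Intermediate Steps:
t = -15363 (t = -11805 - 3558 = -15363)
(21307 + (-2300 - 1*(-21808)))/(-36494 + t) = (21307 + (-2300 - 1*(-21808)))/(-36494 - 15363) = (21307 + (-2300 + 21808))/(-51857) = (21307 + 19508)*(-1/51857) = 40815*(-1/51857) = -40815/51857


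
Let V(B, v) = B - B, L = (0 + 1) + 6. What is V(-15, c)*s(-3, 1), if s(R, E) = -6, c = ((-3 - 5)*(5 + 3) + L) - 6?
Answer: 0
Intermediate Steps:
L = 7 (L = 1 + 6 = 7)
c = -63 (c = ((-3 - 5)*(5 + 3) + 7) - 6 = (-8*8 + 7) - 6 = (-64 + 7) - 6 = -57 - 6 = -63)
V(B, v) = 0
V(-15, c)*s(-3, 1) = 0*(-6) = 0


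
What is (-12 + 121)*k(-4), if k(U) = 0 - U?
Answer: 436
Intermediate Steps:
k(U) = -U
(-12 + 121)*k(-4) = (-12 + 121)*(-1*(-4)) = 109*4 = 436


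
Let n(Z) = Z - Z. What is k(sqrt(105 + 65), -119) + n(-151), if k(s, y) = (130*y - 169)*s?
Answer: -15639*sqrt(170) ≈ -2.0391e+5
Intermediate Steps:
n(Z) = 0
k(s, y) = s*(-169 + 130*y) (k(s, y) = (-169 + 130*y)*s = s*(-169 + 130*y))
k(sqrt(105 + 65), -119) + n(-151) = 13*sqrt(105 + 65)*(-13 + 10*(-119)) + 0 = 13*sqrt(170)*(-13 - 1190) + 0 = 13*sqrt(170)*(-1203) + 0 = -15639*sqrt(170) + 0 = -15639*sqrt(170)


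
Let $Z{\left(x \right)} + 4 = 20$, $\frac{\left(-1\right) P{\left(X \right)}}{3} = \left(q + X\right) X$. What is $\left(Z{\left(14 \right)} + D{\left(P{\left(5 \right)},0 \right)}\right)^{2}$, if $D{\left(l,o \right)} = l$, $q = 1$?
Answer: $5476$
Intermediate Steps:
$P{\left(X \right)} = - 3 X \left(1 + X\right)$ ($P{\left(X \right)} = - 3 \left(1 + X\right) X = - 3 X \left(1 + X\right)$)
$Z{\left(x \right)} = 16$ ($Z{\left(x \right)} = -4 + 20 = 16$)
$\left(Z{\left(14 \right)} + D{\left(P{\left(5 \right)},0 \right)}\right)^{2} = \left(16 - 15 \left(1 + 5\right)\right)^{2} = \left(16 - 15 \cdot 6\right)^{2} = \left(16 - 90\right)^{2} = \left(-74\right)^{2} = 5476$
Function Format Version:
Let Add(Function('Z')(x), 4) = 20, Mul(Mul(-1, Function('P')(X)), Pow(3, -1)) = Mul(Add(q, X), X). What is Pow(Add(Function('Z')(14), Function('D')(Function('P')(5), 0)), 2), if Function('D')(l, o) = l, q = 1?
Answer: 5476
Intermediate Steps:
Function('P')(X) = Mul(-3, X, Add(1, X)) (Function('P')(X) = Mul(-3, Mul(Add(1, X), X)) = Mul(-3, Mul(X, Add(1, X))) = Mul(-3, X, Add(1, X)))
Function('Z')(x) = 16 (Function('Z')(x) = Add(-4, 20) = 16)
Pow(Add(Function('Z')(14), Function('D')(Function('P')(5), 0)), 2) = Pow(Add(16, Mul(-3, 5, Add(1, 5))), 2) = Pow(Add(16, Mul(-3, 5, 6)), 2) = Pow(Add(16, -90), 2) = Pow(-74, 2) = 5476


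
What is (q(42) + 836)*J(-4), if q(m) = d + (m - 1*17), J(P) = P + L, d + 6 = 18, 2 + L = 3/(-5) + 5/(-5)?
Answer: -33174/5 ≈ -6634.8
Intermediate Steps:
L = -18/5 (L = -2 + (3/(-5) + 5/(-5)) = -2 + (3*(-1/5) + 5*(-1/5)) = -2 + (-3/5 - 1) = -2 - 8/5 = -18/5 ≈ -3.6000)
d = 12 (d = -6 + 18 = 12)
J(P) = -18/5 + P (J(P) = P - 18/5 = -18/5 + P)
q(m) = -5 + m (q(m) = 12 + (m - 1*17) = 12 + (m - 17) = 12 + (-17 + m) = -5 + m)
(q(42) + 836)*J(-4) = ((-5 + 42) + 836)*(-18/5 - 4) = (37 + 836)*(-38/5) = 873*(-38/5) = -33174/5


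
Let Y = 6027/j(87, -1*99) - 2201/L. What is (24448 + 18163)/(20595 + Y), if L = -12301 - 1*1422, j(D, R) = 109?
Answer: 63737832077/30889093595 ≈ 2.0634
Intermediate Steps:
L = -13723 (L = -12301 - 1422 = -13723)
Y = 82948430/1495807 (Y = 6027/109 - 2201/(-13723) = 6027*(1/109) - 2201*(-1/13723) = 6027/109 + 2201/13723 = 82948430/1495807 ≈ 55.454)
(24448 + 18163)/(20595 + Y) = (24448 + 18163)/(20595 + 82948430/1495807) = 42611/(30889093595/1495807) = 42611*(1495807/30889093595) = 63737832077/30889093595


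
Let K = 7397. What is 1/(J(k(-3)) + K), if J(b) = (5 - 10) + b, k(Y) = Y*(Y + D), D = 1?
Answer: 1/7398 ≈ 0.00013517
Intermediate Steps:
k(Y) = Y*(1 + Y) (k(Y) = Y*(Y + 1) = Y*(1 + Y))
J(b) = -5 + b
1/(J(k(-3)) + K) = 1/((-5 - 3*(1 - 3)) + 7397) = 1/((-5 - 3*(-2)) + 7397) = 1/((-5 + 6) + 7397) = 1/(1 + 7397) = 1/7398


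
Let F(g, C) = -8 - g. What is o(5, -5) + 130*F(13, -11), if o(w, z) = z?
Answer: -2735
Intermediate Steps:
o(5, -5) + 130*F(13, -11) = -5 + 130*(-8 - 1*13) = -5 + 130*(-8 - 13) = -5 + 130*(-21) = -5 - 2730 = -2735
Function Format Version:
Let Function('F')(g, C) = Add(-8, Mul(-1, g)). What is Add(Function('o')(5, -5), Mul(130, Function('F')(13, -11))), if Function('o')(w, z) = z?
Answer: -2735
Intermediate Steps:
Add(Function('o')(5, -5), Mul(130, Function('F')(13, -11))) = Add(-5, Mul(130, Add(-8, Mul(-1, 13)))) = Add(-5, Mul(130, Add(-8, -13))) = Add(-5, Mul(130, -21)) = Add(-5, -2730) = -2735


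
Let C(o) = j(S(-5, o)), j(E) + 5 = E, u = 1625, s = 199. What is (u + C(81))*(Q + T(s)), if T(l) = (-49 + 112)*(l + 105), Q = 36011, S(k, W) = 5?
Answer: 89639875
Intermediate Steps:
j(E) = -5 + E
C(o) = 0 (C(o) = -5 + 5 = 0)
T(l) = 6615 + 63*l (T(l) = 63*(105 + l) = 6615 + 63*l)
(u + C(81))*(Q + T(s)) = (1625 + 0)*(36011 + (6615 + 63*199)) = 1625*(36011 + (6615 + 12537)) = 1625*(36011 + 19152) = 1625*55163 = 89639875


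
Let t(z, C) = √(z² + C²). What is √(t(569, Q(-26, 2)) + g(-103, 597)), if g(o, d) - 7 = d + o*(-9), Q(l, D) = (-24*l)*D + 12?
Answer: √(1531 + √1911361) ≈ 53.977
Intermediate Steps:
Q(l, D) = 12 - 24*D*l (Q(l, D) = -24*D*l + 12 = 12 - 24*D*l)
g(o, d) = 7 + d - 9*o (g(o, d) = 7 + (d + o*(-9)) = 7 + (d - 9*o) = 7 + d - 9*o)
t(z, C) = √(C² + z²)
√(t(569, Q(-26, 2)) + g(-103, 597)) = √(√((12 - 24*2*(-26))² + 569²) + (7 + 597 - 9*(-103))) = √(√((12 + 1248)² + 323761) + (7 + 597 + 927)) = √(√(1260² + 323761) + 1531) = √(√(1587600 + 323761) + 1531) = √(√1911361 + 1531) = √(1531 + √1911361)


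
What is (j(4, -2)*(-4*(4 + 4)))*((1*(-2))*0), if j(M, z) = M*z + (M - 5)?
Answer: 0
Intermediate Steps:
j(M, z) = -5 + M + M*z (j(M, z) = M*z + (-5 + M) = -5 + M + M*z)
(j(4, -2)*(-4*(4 + 4)))*((1*(-2))*0) = ((-5 + 4 + 4*(-2))*(-4*(4 + 4)))*((1*(-2))*0) = ((-5 + 4 - 8)*(-4*8))*(-2*0) = -9*(-32)*0 = 288*0 = 0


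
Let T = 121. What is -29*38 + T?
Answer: -981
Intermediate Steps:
-29*38 + T = -29*38 + 121 = -1102 + 121 = -981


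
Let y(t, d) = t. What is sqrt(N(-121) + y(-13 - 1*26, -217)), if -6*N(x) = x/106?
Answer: I*sqrt(3924597)/318 ≈ 6.2297*I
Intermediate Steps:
N(x) = -x/636 (N(x) = -x/(6*106) = -x/636)
sqrt(N(-121) + y(-13 - 1*26, -217)) = sqrt(-1/636*(-121) + (-13 - 1*26)) = sqrt(121/636 + (-13 - 26)) = sqrt(121/636 - 39) = sqrt(-24683/636) = I*sqrt(3924597)/318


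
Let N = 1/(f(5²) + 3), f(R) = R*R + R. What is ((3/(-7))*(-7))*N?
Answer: 3/653 ≈ 0.0045942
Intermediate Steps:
f(R) = R + R² (f(R) = R² + R = R + R²)
N = 1/653 (N = 1/(5²*(1 + 5²) + 3) = 1/(25*(1 + 25) + 3) = 1/(25*26 + 3) = 1/(650 + 3) = 1/653 ≈ 0.0015314)
((3/(-7))*(-7))*N = ((3/(-7))*(-7))*(1/653) = ((3*(-⅐))*(-7))*(1/653) = -3/7*(-7)*(1/653) = 3*(1/653) = 3/653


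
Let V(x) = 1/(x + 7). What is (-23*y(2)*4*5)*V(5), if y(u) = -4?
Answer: 460/3 ≈ 153.33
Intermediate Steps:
V(x) = 1/(7 + x)
(-23*y(2)*4*5)*V(5) = (-23*(-4*4)*5)/(7 + 5) = -(-368)*5/12 = -23*(-80)*(1/12) = 1840*(1/12) = 460/3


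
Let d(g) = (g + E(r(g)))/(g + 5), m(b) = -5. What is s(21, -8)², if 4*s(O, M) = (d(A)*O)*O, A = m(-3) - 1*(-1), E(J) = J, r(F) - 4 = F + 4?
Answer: 0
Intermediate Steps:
r(F) = 8 + F (r(F) = 4 + (F + 4) = 4 + (4 + F) = 8 + F)
A = -4 (A = -5 - 1*(-1) = -5 + 1 = -4)
d(g) = (8 + 2*g)/(5 + g) (d(g) = (g + (8 + g))/(g + 5) = (8 + 2*g)/(5 + g))
s(O, M) = 0 (s(O, M) = (((2*(4 - 4)/(5 - 4))*O)*O)/4 = (((2*0/1)*O)*O)/4 = (((2*1*0)*O)*O)/4 = ((0*O)*O)/4 = (0*O)/4 = (¼)*0 = 0)
s(21, -8)² = 0² = 0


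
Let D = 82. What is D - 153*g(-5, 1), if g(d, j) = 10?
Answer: -1448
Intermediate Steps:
D - 153*g(-5, 1) = 82 - 153*10 = 82 - 1530 = -1448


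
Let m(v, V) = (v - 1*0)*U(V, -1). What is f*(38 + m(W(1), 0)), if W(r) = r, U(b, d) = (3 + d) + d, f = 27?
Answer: 1053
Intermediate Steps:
U(b, d) = 3 + 2*d
m(v, V) = v (m(v, V) = (v - 1*0)*(3 + 2*(-1)) = (v + 0)*(3 - 2) = v*1 = v)
f*(38 + m(W(1), 0)) = 27*(38 + 1) = 27*39 = 1053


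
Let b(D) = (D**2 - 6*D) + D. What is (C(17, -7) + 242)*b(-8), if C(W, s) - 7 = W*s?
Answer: 13520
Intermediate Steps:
C(W, s) = 7 + W*s
b(D) = D**2 - 5*D
(C(17, -7) + 242)*b(-8) = ((7 + 17*(-7)) + 242)*(-8*(-5 - 8)) = ((7 - 119) + 242)*(-8*(-13)) = (-112 + 242)*104 = 130*104 = 13520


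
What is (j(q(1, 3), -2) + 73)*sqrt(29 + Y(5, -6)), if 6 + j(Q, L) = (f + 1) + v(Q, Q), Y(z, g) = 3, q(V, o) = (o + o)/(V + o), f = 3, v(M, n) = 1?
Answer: 288*sqrt(2) ≈ 407.29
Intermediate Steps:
q(V, o) = 2*o/(V + o) (q(V, o) = (2*o)/(V + o) = 2*o/(V + o))
j(Q, L) = -1 (j(Q, L) = -6 + ((3 + 1) + 1) = -6 + (4 + 1) = -6 + 5 = -1)
(j(q(1, 3), -2) + 73)*sqrt(29 + Y(5, -6)) = (-1 + 73)*sqrt(29 + 3) = 72*sqrt(32) = 72*(4*sqrt(2)) = 288*sqrt(2)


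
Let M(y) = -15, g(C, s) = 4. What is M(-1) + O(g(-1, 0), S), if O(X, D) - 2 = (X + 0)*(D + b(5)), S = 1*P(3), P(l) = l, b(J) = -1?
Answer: -5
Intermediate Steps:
S = 3 (S = 1*3 = 3)
O(X, D) = 2 + X*(-1 + D) (O(X, D) = 2 + (X + 0)*(D - 1) = 2 + X*(-1 + D))
M(-1) + O(g(-1, 0), S) = -15 + (2 - 1*4 + 3*4) = -15 + (2 - 4 + 12) = -15 + 10 = -5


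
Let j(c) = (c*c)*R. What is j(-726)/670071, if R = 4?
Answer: 702768/223357 ≈ 3.1464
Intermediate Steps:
j(c) = 4*c**2 (j(c) = (c*c)*4 = c**2*4 = 4*c**2)
j(-726)/670071 = (4*(-726)**2)/670071 = (4*527076)*(1/670071) = 2108304*(1/670071) = 702768/223357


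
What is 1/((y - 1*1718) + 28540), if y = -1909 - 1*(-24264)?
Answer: 1/49177 ≈ 2.0335e-5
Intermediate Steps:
y = 22355 (y = -1909 + 24264 = 22355)
1/((y - 1*1718) + 28540) = 1/((22355 - 1*1718) + 28540) = 1/((22355 - 1718) + 28540) = 1/(20637 + 28540) = 1/49177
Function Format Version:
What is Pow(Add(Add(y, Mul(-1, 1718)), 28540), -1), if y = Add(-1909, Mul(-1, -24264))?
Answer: Rational(1, 49177) ≈ 2.0335e-5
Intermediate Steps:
y = 22355 (y = Add(-1909, 24264) = 22355)
Pow(Add(Add(y, Mul(-1, 1718)), 28540), -1) = Pow(Add(Add(22355, Mul(-1, 1718)), 28540), -1) = Pow(Add(Add(22355, -1718), 28540), -1) = Pow(Add(20637, 28540), -1) = Pow(49177, -1) = Rational(1, 49177)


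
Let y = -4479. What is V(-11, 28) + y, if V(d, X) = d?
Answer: -4490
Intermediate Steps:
V(-11, 28) + y = -11 - 4479 = -4490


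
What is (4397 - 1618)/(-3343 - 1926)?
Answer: -2779/5269 ≈ -0.52742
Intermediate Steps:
(4397 - 1618)/(-3343 - 1926) = 2779/(-5269) = 2779*(-1/5269) = -2779/5269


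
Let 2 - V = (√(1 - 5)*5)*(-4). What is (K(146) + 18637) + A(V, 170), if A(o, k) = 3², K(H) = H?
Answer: 18792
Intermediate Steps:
V = 2 + 40*I (V = 2 - √(1 - 5)*5*(-4) = 2 - √(-4)*5*(-4) = 2 - (2*I)*5*(-4) = 2 - 10*I*(-4) = 2 - (-40)*I = 2 + 40*I ≈ 2.0 + 40.0*I)
A(o, k) = 9
(K(146) + 18637) + A(V, 170) = (146 + 18637) + 9 = 18783 + 9 = 18792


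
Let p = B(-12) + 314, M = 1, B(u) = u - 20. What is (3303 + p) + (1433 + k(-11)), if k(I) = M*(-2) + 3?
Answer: 5019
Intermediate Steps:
B(u) = -20 + u
k(I) = 1 (k(I) = 1*(-2) + 3 = -2 + 3 = 1)
p = 282 (p = (-20 - 12) + 314 = -32 + 314 = 282)
(3303 + p) + (1433 + k(-11)) = (3303 + 282) + (1433 + 1) = 3585 + 1434 = 5019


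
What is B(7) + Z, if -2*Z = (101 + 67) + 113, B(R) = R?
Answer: -267/2 ≈ -133.50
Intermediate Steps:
Z = -281/2 (Z = -((101 + 67) + 113)/2 = -(168 + 113)/2 = -½*281 = -281/2 ≈ -140.50)
B(7) + Z = 7 - 281/2 = -267/2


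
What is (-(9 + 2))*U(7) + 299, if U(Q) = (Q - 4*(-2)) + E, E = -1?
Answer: 145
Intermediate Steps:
U(Q) = 7 + Q (U(Q) = (Q - 4*(-2)) - 1 = (Q + 8) - 1 = (8 + Q) - 1 = 7 + Q)
(-(9 + 2))*U(7) + 299 = (-(9 + 2))*(7 + 7) + 299 = -1*11*14 + 299 = -11*14 + 299 = -154 + 299 = 145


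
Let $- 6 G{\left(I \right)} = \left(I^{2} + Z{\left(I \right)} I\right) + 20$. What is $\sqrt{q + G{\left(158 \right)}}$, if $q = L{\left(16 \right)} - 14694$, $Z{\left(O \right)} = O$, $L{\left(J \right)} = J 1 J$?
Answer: $\frac{8 i \sqrt{3201}}{3} \approx 150.87 i$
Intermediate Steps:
$L{\left(J \right)} = J^{2}$ ($L{\left(J \right)} = J J = J^{2}$)
$G{\left(I \right)} = - \frac{10}{3} - \frac{I^{2}}{3}$ ($G{\left(I \right)} = - \frac{\left(I^{2} + I I\right) + 20}{6} = - \frac{\left(I^{2} + I^{2}\right) + 20}{6} = - \frac{2 I^{2} + 20}{6} = - \frac{20 + 2 I^{2}}{6} = - \frac{10}{3} - \frac{I^{2}}{3}$)
$q = -14438$ ($q = 16^{2} - 14694 = 256 - 14694 = -14438$)
$\sqrt{q + G{\left(158 \right)}} = \sqrt{-14438 - \left(\frac{10}{3} + \frac{158^{2}}{3}\right)} = \sqrt{-14438 - \frac{24974}{3}} = \sqrt{- \frac{68288}{3}} = \frac{8 i \sqrt{3201}}{3}$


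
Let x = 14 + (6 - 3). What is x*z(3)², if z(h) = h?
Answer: 153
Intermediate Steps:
x = 17 (x = 14 + 3 = 17)
x*z(3)² = 17*3² = 17*9 = 153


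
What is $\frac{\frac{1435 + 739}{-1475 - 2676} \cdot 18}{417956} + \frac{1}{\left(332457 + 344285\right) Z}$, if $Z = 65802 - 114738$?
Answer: $- \frac{29453136341885}{1305816701817392688} \approx -2.2555 \cdot 10^{-5}$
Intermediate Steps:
$Z = -48936$
$\frac{\frac{1435 + 739}{-1475 - 2676} \cdot 18}{417956} + \frac{1}{\left(332457 + 344285\right) Z} = \frac{\frac{1435 + 739}{-1475 - 2676} \cdot 18}{417956} + \frac{1}{\left(332457 + 344285\right) \left(-48936\right)} = \frac{2174}{-4151} \cdot 18 \cdot \frac{1}{417956} + \frac{1}{676742} \left(- \frac{1}{48936}\right) = 2174 \left(- \frac{1}{4151}\right) 18 \cdot \frac{1}{417956} + \frac{1}{676742} \left(- \frac{1}{48936}\right) = \left(- \frac{2174}{4151}\right) 18 \cdot \frac{1}{417956} - \frac{1}{33117046512} = \left(- \frac{39132}{4151}\right) \frac{1}{417956} - \frac{1}{33117046512} = - \frac{9783}{433733839} - \frac{1}{33117046512} = - \frac{29453136341885}{1305816701817392688}$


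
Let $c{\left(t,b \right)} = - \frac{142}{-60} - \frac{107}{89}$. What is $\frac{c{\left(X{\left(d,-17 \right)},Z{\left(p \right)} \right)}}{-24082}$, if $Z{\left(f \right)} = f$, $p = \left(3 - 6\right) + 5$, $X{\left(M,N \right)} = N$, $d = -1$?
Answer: $- \frac{3109}{64298940} \approx -4.8352 \cdot 10^{-5}$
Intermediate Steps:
$p = 2$ ($p = -3 + 5 = 2$)
$c{\left(t,b \right)} = \frac{3109}{2670}$ ($c{\left(t,b \right)} = \left(-142\right) \left(- \frac{1}{60}\right) - \frac{107}{89} = \frac{71}{30} - \frac{107}{89} = \frac{3109}{2670}$)
$\frac{c{\left(X{\left(d,-17 \right)},Z{\left(p \right)} \right)}}{-24082} = \frac{3109}{2670 \left(-24082\right)} = \frac{3109}{2670} \left(- \frac{1}{24082}\right) = - \frac{3109}{64298940}$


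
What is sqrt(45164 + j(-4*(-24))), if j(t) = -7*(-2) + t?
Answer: sqrt(45274) ≈ 212.78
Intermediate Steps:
j(t) = 14 + t
sqrt(45164 + j(-4*(-24))) = sqrt(45164 + (14 - 4*(-24))) = sqrt(45164 + (14 + 96)) = sqrt(45164 + 110) = sqrt(45274)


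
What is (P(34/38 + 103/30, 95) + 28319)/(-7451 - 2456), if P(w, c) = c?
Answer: -28414/9907 ≈ -2.8681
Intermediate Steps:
(P(34/38 + 103/30, 95) + 28319)/(-7451 - 2456) = (95 + 28319)/(-7451 - 2456) = 28414/(-9907) = 28414*(-1/9907) = -28414/9907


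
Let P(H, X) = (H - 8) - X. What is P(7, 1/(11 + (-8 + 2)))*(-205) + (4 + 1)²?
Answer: 271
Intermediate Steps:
P(H, X) = -8 + H - X (P(H, X) = (-8 + H) - X = -8 + H - X)
P(7, 1/(11 + (-8 + 2)))*(-205) + (4 + 1)² = (-8 + 7 - 1/(11 + (-8 + 2)))*(-205) + (4 + 1)² = (-8 + 7 - 1/(11 - 6))*(-205) + 5² = (-8 + 7 - 1/5)*(-205) + 25 = (-8 + 7 - 1*⅕)*(-205) + 25 = (-8 + 7 - ⅕)*(-205) + 25 = -6/5*(-205) + 25 = 246 + 25 = 271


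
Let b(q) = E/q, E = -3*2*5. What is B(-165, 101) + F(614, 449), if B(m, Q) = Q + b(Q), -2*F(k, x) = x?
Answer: -25007/202 ≈ -123.80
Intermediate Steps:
E = -30 (E = -6*5 = -30)
F(k, x) = -x/2
b(q) = -30/q
B(m, Q) = Q - 30/Q
B(-165, 101) + F(614, 449) = (101 - 30/101) - ½*449 = (101 - 30*1/101) - 449/2 = (101 - 30/101) - 449/2 = 10171/101 - 449/2 = -25007/202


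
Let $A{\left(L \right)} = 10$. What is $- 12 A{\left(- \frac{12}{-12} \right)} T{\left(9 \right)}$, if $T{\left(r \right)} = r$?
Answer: $-1080$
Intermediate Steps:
$- 12 A{\left(- \frac{12}{-12} \right)} T{\left(9 \right)} = \left(-12\right) 10 \cdot 9 = \left(-120\right) 9 = -1080$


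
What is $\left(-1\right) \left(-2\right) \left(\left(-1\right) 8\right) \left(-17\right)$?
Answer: $272$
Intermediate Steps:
$\left(-1\right) \left(-2\right) \left(\left(-1\right) 8\right) \left(-17\right) = 2 \left(-8\right) \left(-17\right) = \left(-16\right) \left(-17\right) = 272$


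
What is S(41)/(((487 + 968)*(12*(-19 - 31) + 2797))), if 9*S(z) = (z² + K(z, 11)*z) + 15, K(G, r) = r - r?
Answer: 1696/28769715 ≈ 5.8951e-5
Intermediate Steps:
K(G, r) = 0
S(z) = 5/3 + z²/9 (S(z) = ((z² + 0*z) + 15)/9 = ((z² + 0) + 15)/9 = (z² + 15)/9 = (15 + z²)/9 = 5/3 + z²/9)
S(41)/(((487 + 968)*(12*(-19 - 31) + 2797))) = (5/3 + (⅑)*41²)/(((487 + 968)*(12*(-19 - 31) + 2797))) = (5/3 + (⅑)*1681)/((1455*(12*(-50) + 2797))) = (5/3 + 1681/9)/((1455*(-600 + 2797))) = 1696/(9*((1455*2197))) = (1696/9)/3196635 = (1696/9)*(1/3196635) = 1696/28769715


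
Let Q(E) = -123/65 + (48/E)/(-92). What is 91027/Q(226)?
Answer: -15377646245/320067 ≈ -48045.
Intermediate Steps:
Q(E) = -123/65 - 12/(23*E) (Q(E) = -123*1/65 + (48/E)*(-1/92) = -123/65 - 12/(23*E))
91027/Q(226) = 91027/(((3/1495)*(-260 - 943*226)/226)) = 91027/(((3/1495)*(1/226)*(-260 - 213118))) = 91027/(((3/1495)*(1/226)*(-213378))) = 91027/(-320067/168935) = 91027*(-168935/320067) = -15377646245/320067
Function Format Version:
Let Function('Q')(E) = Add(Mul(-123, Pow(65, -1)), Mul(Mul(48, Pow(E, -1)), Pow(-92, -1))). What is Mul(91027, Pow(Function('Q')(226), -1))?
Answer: Rational(-15377646245, 320067) ≈ -48045.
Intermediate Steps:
Function('Q')(E) = Add(Rational(-123, 65), Mul(Rational(-12, 23), Pow(E, -1))) (Function('Q')(E) = Add(Mul(-123, Rational(1, 65)), Mul(Mul(48, Pow(E, -1)), Rational(-1, 92))) = Add(Rational(-123, 65), Mul(Rational(-12, 23), Pow(E, -1))))
Mul(91027, Pow(Function('Q')(226), -1)) = Mul(91027, Pow(Mul(Rational(3, 1495), Pow(226, -1), Add(-260, Mul(-943, 226))), -1)) = Mul(91027, Pow(Mul(Rational(3, 1495), Rational(1, 226), Add(-260, -213118)), -1)) = Mul(91027, Pow(Mul(Rational(3, 1495), Rational(1, 226), -213378), -1)) = Mul(91027, Pow(Rational(-320067, 168935), -1)) = Mul(91027, Rational(-168935, 320067)) = Rational(-15377646245, 320067)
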